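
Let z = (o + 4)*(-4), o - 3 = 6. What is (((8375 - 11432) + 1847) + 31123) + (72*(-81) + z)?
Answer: 24029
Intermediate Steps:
o = 9 (o = 3 + 6 = 9)
z = -52 (z = (9 + 4)*(-4) = 13*(-4) = -52)
(((8375 - 11432) + 1847) + 31123) + (72*(-81) + z) = (((8375 - 11432) + 1847) + 31123) + (72*(-81) - 52) = ((-3057 + 1847) + 31123) + (-5832 - 52) = (-1210 + 31123) - 5884 = 29913 - 5884 = 24029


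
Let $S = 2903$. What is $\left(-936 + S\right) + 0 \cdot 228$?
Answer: $1967$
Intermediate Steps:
$\left(-936 + S\right) + 0 \cdot 228 = \left(-936 + 2903\right) + 0 \cdot 228 = 1967 + 0 = 1967$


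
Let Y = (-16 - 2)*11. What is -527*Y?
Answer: 104346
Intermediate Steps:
Y = -198 (Y = -18*11 = -198)
-527*Y = -527*(-198) = 104346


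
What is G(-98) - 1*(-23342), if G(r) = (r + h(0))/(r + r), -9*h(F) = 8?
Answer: 20588089/882 ≈ 23343.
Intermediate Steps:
h(F) = -8/9 (h(F) = -⅑*8 = -8/9)
G(r) = (-8/9 + r)/(2*r) (G(r) = (r - 8/9)/(r + r) = (-8/9 + r)/((2*r)) = (-8/9 + r)*(1/(2*r)) = (-8/9 + r)/(2*r))
G(-98) - 1*(-23342) = (1/18)*(-8 + 9*(-98))/(-98) - 1*(-23342) = (1/18)*(-1/98)*(-8 - 882) + 23342 = (1/18)*(-1/98)*(-890) + 23342 = 445/882 + 23342 = 20588089/882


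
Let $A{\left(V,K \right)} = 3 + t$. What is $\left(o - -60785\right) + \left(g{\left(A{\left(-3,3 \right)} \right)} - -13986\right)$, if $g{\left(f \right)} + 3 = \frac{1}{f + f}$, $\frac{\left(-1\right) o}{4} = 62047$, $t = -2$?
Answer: $- \frac{346839}{2} \approx -1.7342 \cdot 10^{5}$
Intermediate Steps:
$A{\left(V,K \right)} = 1$ ($A{\left(V,K \right)} = 3 - 2 = 1$)
$o = -248188$ ($o = \left(-4\right) 62047 = -248188$)
$g{\left(f \right)} = -3 + \frac{1}{2 f}$ ($g{\left(f \right)} = -3 + \frac{1}{f + f} = -3 + \frac{1}{2 f}$)
$\left(o - -60785\right) + \left(g{\left(A{\left(-3,3 \right)} \right)} - -13986\right) = \left(-248188 - -60785\right) - \left(-13983 - \frac{1}{2}\right) = \left(-248188 + 60785\right) + \left(\left(-3 + \frac{1}{2} \cdot 1\right) + 13986\right) = -187403 + \left(\left(-3 + \frac{1}{2}\right) + 13986\right) = -187403 + \left(- \frac{5}{2} + 13986\right) = -187403 + \frac{27967}{2} = - \frac{346839}{2}$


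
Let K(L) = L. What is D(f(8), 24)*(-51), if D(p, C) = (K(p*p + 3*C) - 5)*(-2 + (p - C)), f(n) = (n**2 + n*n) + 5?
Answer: -96894492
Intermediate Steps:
f(n) = 5 + 2*n**2 (f(n) = (n**2 + n**2) + 5 = 2*n**2 + 5 = 5 + 2*n**2)
D(p, C) = (-5 + p**2 + 3*C)*(-2 + p - C) (D(p, C) = ((p*p + 3*C) - 5)*(-2 + (p - C)) = ((p**2 + 3*C) - 5)*(-2 + p - C) = (-5 + p**2 + 3*C)*(-2 + p - C))
D(f(8), 24)*(-51) = (10 - 1*24 - 5*(5 + 2*8**2) - 2*(5 + 2*8**2)**2 + (5 + 2*8**2)*((5 + 2*8**2)**2 + 3*24) - 1*24*((5 + 2*8**2)**2 + 3*24))*(-51) = (10 - 24 - 5*(5 + 2*64) - 2*(5 + 2*64)**2 + (5 + 2*64)*((5 + 2*64)**2 + 72) - 1*24*((5 + 2*64)**2 + 72))*(-51) = (10 - 24 - 5*(5 + 128) - 2*(5 + 128)**2 + (5 + 128)*((5 + 128)**2 + 72) - 1*24*((5 + 128)**2 + 72))*(-51) = (10 - 24 - 5*133 - 2*133**2 + 133*(133**2 + 72) - 1*24*(133**2 + 72))*(-51) = (10 - 24 - 665 - 2*17689 + 133*(17689 + 72) - 1*24*(17689 + 72))*(-51) = (10 - 24 - 665 - 35378 + 133*17761 - 1*24*17761)*(-51) = (10 - 24 - 665 - 35378 + 2362213 - 426264)*(-51) = 1899892*(-51) = -96894492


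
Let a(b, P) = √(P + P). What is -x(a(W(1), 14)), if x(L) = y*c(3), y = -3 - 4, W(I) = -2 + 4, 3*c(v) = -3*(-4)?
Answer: 28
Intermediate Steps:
c(v) = 4 (c(v) = (-3*(-4))/3 = (⅓)*12 = 4)
W(I) = 2
a(b, P) = √2*√P (a(b, P) = √(2*P) = √2*√P)
y = -7
x(L) = -28 (x(L) = -7*4 = -28)
-x(a(W(1), 14)) = -1*(-28) = 28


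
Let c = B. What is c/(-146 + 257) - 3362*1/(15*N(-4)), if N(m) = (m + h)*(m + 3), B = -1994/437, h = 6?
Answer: 27170119/242535 ≈ 112.03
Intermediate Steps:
B = -1994/437 (B = -1994*1/437 = -1994/437 ≈ -4.5629)
N(m) = (3 + m)*(6 + m) (N(m) = (m + 6)*(m + 3) = (6 + m)*(3 + m) = (3 + m)*(6 + m))
c = -1994/437 ≈ -4.5629
c/(-146 + 257) - 3362*1/(15*N(-4)) = -1994/(437*(-146 + 257)) - 3362*1/(15*(18 + (-4)² + 9*(-4))) = -1994/437/111 - 3362*1/(15*(18 + 16 - 36)) = -1994/437*1/111 - 3362/(-2*(-5)*(-3)) = -1994/48507 - 3362/(10*(-3)) = -1994/48507 - 3362/(-30) = -1994/48507 - 3362*(-1/30) = -1994/48507 + 1681/15 = 27170119/242535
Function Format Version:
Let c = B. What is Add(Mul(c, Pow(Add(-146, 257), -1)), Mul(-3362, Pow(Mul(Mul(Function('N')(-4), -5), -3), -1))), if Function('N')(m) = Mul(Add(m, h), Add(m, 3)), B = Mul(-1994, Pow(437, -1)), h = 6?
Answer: Rational(27170119, 242535) ≈ 112.03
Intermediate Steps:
B = Rational(-1994, 437) (B = Mul(-1994, Rational(1, 437)) = Rational(-1994, 437) ≈ -4.5629)
Function('N')(m) = Mul(Add(3, m), Add(6, m)) (Function('N')(m) = Mul(Add(m, 6), Add(m, 3)) = Mul(Add(6, m), Add(3, m)) = Mul(Add(3, m), Add(6, m)))
c = Rational(-1994, 437) ≈ -4.5629
Add(Mul(c, Pow(Add(-146, 257), -1)), Mul(-3362, Pow(Mul(Mul(Function('N')(-4), -5), -3), -1))) = Add(Mul(Rational(-1994, 437), Pow(Add(-146, 257), -1)), Mul(-3362, Pow(Mul(Mul(Add(18, Pow(-4, 2), Mul(9, -4)), -5), -3), -1))) = Add(Mul(Rational(-1994, 437), Pow(111, -1)), Mul(-3362, Pow(Mul(Mul(Add(18, 16, -36), -5), -3), -1))) = Add(Mul(Rational(-1994, 437), Rational(1, 111)), Mul(-3362, Pow(Mul(Mul(-2, -5), -3), -1))) = Add(Rational(-1994, 48507), Mul(-3362, Pow(Mul(10, -3), -1))) = Add(Rational(-1994, 48507), Mul(-3362, Pow(-30, -1))) = Add(Rational(-1994, 48507), Mul(-3362, Rational(-1, 30))) = Add(Rational(-1994, 48507), Rational(1681, 15)) = Rational(27170119, 242535)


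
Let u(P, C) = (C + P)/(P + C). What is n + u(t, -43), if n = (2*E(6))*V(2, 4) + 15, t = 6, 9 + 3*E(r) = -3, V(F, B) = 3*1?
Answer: -8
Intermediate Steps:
V(F, B) = 3
E(r) = -4 (E(r) = -3 + (⅓)*(-3) = -3 - 1 = -4)
u(P, C) = 1 (u(P, C) = (C + P)/(C + P) = 1)
n = -9 (n = (2*(-4))*3 + 15 = -8*3 + 15 = -24 + 15 = -9)
n + u(t, -43) = -9 + 1 = -8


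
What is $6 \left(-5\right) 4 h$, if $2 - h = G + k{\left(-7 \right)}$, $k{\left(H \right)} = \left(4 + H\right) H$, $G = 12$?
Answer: $3720$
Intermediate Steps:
$k{\left(H \right)} = H \left(4 + H\right)$
$h = -31$ ($h = 2 - \left(12 - 7 \left(4 - 7\right)\right) = 2 - \left(12 - -21\right) = 2 - \left(12 + 21\right) = 2 - 33 = -31$)
$6 \left(-5\right) 4 h = 6 \left(-5\right) 4 \left(-31\right) = \left(-30\right) 4 \left(-31\right) = \left(-120\right) \left(-31\right) = 3720$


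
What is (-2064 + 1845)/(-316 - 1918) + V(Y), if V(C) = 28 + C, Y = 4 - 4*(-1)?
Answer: 80643/2234 ≈ 36.098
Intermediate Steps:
Y = 8 (Y = 4 + 4 = 8)
(-2064 + 1845)/(-316 - 1918) + V(Y) = (-2064 + 1845)/(-316 - 1918) + (28 + 8) = -219/(-2234) + 36 = -219*(-1/2234) + 36 = 219/2234 + 36 = 80643/2234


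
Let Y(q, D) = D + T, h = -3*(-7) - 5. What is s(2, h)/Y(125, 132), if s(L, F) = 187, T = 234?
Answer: 187/366 ≈ 0.51093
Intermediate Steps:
h = 16 (h = 21 - 5 = 16)
Y(q, D) = 234 + D (Y(q, D) = D + 234 = 234 + D)
s(2, h)/Y(125, 132) = 187/(234 + 132) = 187/366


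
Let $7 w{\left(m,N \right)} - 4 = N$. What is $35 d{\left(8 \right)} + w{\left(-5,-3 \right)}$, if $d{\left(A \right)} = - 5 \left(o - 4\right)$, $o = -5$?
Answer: $\frac{11026}{7} \approx 1575.1$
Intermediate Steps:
$d{\left(A \right)} = 45$ ($d{\left(A \right)} = - 5 \left(-5 - 4\right) = \left(-5\right) \left(-9\right) = 45$)
$w{\left(m,N \right)} = \frac{4}{7} + \frac{N}{7}$
$35 d{\left(8 \right)} + w{\left(-5,-3 \right)} = 35 \cdot 45 + \left(\frac{4}{7} + \frac{1}{7} \left(-3\right)\right) = 1575 + \left(\frac{4}{7} - \frac{3}{7}\right) = 1575 + \frac{1}{7} = \frac{11026}{7}$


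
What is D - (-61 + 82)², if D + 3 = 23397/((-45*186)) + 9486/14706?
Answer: -1016968373/2279430 ≈ -446.15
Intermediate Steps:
D = -11739743/2279430 (D = -3 + (23397/((-45*186)) + 9486/14706) = -3 + (23397/(-8370) + 9486*(1/14706)) = -3 + (23397*(-1/8370) + 527/817) = -3 + (-7799/2790 + 527/817) = -3 - 4901453/2279430 = -11739743/2279430 ≈ -5.1503)
D - (-61 + 82)² = -11739743/2279430 - (-61 + 82)² = -11739743/2279430 - 1*21² = -11739743/2279430 - 1*441 = -11739743/2279430 - 441 = -1016968373/2279430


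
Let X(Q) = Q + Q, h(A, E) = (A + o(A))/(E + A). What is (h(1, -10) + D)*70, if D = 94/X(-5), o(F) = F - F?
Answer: -5992/9 ≈ -665.78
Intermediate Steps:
o(F) = 0
h(A, E) = A/(A + E) (h(A, E) = (A + 0)/(E + A) = A/(A + E))
X(Q) = 2*Q
D = -47/5 (D = 94/((2*(-5))) = 94/(-10) = 94*(-⅒) = -47/5 ≈ -9.4000)
(h(1, -10) + D)*70 = (1/(1 - 10) - 47/5)*70 = (1/(-9) - 47/5)*70 = (1*(-⅑) - 47/5)*70 = (-⅑ - 47/5)*70 = -428/45*70 = -5992/9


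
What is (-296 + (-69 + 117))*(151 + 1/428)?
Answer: -4006998/107 ≈ -37449.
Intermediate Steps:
(-296 + (-69 + 117))*(151 + 1/428) = (-296 + 48)*(151 + 1/428) = -248*64629/428 = -4006998/107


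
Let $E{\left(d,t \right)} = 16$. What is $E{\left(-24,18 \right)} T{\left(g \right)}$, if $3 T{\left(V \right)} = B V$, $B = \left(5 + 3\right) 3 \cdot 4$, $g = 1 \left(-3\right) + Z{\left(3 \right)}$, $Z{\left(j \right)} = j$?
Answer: $0$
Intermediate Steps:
$g = 0$ ($g = 1 \left(-3\right) + 3 = -3 + 3 = 0$)
$B = 96$ ($B = 8 \cdot 3 \cdot 4 = 24 \cdot 4 = 96$)
$T{\left(V \right)} = 32 V$ ($T{\left(V \right)} = \frac{96 V}{3} = 32 V$)
$E{\left(-24,18 \right)} T{\left(g \right)} = 16 \cdot 32 \cdot 0 = 16 \cdot 0 = 0$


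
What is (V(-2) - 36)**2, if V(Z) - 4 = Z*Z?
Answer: 784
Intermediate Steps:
V(Z) = 4 + Z**2 (V(Z) = 4 + Z*Z = 4 + Z**2)
(V(-2) - 36)**2 = ((4 + (-2)**2) - 36)**2 = ((4 + 4) - 36)**2 = (8 - 36)**2 = (-28)**2 = 784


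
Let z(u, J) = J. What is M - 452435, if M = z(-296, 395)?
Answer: -452040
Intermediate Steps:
M = 395
M - 452435 = 395 - 452435 = -452040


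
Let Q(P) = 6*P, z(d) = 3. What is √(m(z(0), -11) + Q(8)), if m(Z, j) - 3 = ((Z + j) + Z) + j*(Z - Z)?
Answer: √46 ≈ 6.7823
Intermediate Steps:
m(Z, j) = 3 + j + 2*Z (m(Z, j) = 3 + (((Z + j) + Z) + j*(Z - Z)) = 3 + ((j + 2*Z) + j*0) = 3 + ((j + 2*Z) + 0) = 3 + (j + 2*Z) = 3 + j + 2*Z)
√(m(z(0), -11) + Q(8)) = √((3 - 11 + 2*3) + 6*8) = √((3 - 11 + 6) + 48) = √(-2 + 48) = √46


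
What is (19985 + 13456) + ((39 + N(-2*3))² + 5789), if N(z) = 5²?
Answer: 43326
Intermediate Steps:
N(z) = 25
(19985 + 13456) + ((39 + N(-2*3))² + 5789) = (19985 + 13456) + ((39 + 25)² + 5789) = 33441 + (64² + 5789) = 33441 + (4096 + 5789) = 33441 + 9885 = 43326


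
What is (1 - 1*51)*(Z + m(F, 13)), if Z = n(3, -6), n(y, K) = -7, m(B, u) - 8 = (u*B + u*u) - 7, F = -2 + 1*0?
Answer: -6850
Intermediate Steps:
F = -2 (F = -2 + 0 = -2)
m(B, u) = 1 + u² + B*u (m(B, u) = 8 + ((u*B + u*u) - 7) = 8 + ((B*u + u²) - 7) = 8 + ((u² + B*u) - 7) = 8 + (-7 + u² + B*u) = 1 + u² + B*u)
Z = -7
(1 - 1*51)*(Z + m(F, 13)) = (1 - 1*51)*(-7 + (1 + 13² - 2*13)) = (1 - 51)*(-7 + (1 + 169 - 26)) = -50*(-7 + 144) = -50*137 = -6850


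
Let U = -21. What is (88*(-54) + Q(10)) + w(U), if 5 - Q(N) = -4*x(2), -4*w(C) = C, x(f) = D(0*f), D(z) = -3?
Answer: -19015/4 ≈ -4753.8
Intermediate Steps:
x(f) = -3
w(C) = -C/4
Q(N) = -7 (Q(N) = 5 - (-4)*(-3) = 5 - 1*12 = 5 - 12 = -7)
(88*(-54) + Q(10)) + w(U) = (88*(-54) - 7) - ¼*(-21) = (-4752 - 7) + 21/4 = -4759 + 21/4 = -19015/4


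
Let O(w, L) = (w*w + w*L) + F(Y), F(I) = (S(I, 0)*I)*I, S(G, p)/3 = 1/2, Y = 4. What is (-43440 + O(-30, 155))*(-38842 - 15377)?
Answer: 2557293354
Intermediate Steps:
S(G, p) = 3/2
F(I) = 3*I²/2 (F(I) = (3*I/2)*I = 3*I²/2)
O(w, L) = 24 + w² + L*w (O(w, L) = (w*w + w*L) + (3/2)*4² = (w² + L*w) + (3/2)*16 = (w² + L*w) + 24 = 24 + w² + L*w)
(-43440 + O(-30, 155))*(-38842 - 15377) = (-43440 + (24 + (-30)² + 155*(-30)))*(-38842 - 15377) = (-43440 + (24 + 900 - 4650))*(-54219) = (-43440 - 3726)*(-54219) = -47166*(-54219) = 2557293354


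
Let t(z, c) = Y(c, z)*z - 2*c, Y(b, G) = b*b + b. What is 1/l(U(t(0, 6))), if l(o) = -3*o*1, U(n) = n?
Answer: 1/36 ≈ 0.027778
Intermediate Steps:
Y(b, G) = b + b² (Y(b, G) = b² + b = b + b²)
t(z, c) = -2*c + c*z*(1 + c) (t(z, c) = (c*(1 + c))*z - 2*c = c*z*(1 + c) - 2*c = -2*c + c*z*(1 + c))
l(o) = -3*o
1/l(U(t(0, 6))) = 1/(-18*(-2 + 0*(1 + 6))) = 1/(-18*(-2 + 0*7)) = 1/(-18*(-2 + 0)) = 1/(-18*(-2)) = 1/(-3*(-12)) = 1/36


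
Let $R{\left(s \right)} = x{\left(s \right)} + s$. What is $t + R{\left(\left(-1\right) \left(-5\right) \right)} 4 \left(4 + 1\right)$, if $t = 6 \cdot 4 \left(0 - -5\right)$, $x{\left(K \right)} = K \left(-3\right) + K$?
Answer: $20$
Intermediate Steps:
$x{\left(K \right)} = - 2 K$ ($x{\left(K \right)} = - 3 K + K = - 2 K$)
$t = 120$ ($t = 24 \left(0 + 5\right) = 24 \cdot 5 = 120$)
$R{\left(s \right)} = - s$ ($R{\left(s \right)} = - 2 s + s = - s$)
$t + R{\left(\left(-1\right) \left(-5\right) \right)} 4 \left(4 + 1\right) = 120 + - \left(-1\right) \left(-5\right) 4 \left(4 + 1\right) = 120 + \left(-1\right) 5 \cdot 4 \cdot 5 = 120 - 100 = 20$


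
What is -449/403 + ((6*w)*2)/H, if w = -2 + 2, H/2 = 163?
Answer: -449/403 ≈ -1.1141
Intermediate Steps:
H = 326 (H = 2*163 = 326)
w = 0
-449/403 + ((6*w)*2)/H = -449/403 + ((6*0)*2)/326 = -449*1/403 + (0*2)*(1/326) = -449/403 + 0*(1/326) = -449/403 + 0 = -449/403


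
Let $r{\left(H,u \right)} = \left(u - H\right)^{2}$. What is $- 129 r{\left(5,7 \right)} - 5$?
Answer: $-521$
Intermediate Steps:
$- 129 r{\left(5,7 \right)} - 5 = - 129 \left(5 - 7\right)^{2} - 5 = - 129 \left(-2\right)^{2} - 5 = \left(-129\right) 4 - 5 = -516 - 5 = -521$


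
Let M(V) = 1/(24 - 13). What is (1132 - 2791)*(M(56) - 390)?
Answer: 7115451/11 ≈ 6.4686e+5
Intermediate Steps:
M(V) = 1/11
(1132 - 2791)*(M(56) - 390) = (1132 - 2791)*(1/11 - 390) = -1659*(-4289/11) = 7115451/11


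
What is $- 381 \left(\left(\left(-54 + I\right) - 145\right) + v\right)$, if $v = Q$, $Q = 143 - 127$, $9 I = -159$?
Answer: $76454$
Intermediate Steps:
$I = - \frac{53}{3}$ ($I = \frac{1}{9} \left(-159\right) = - \frac{53}{3} \approx -17.667$)
$Q = 16$ ($Q = 143 - 127 = 16$)
$v = 16$
$- 381 \left(\left(\left(-54 + I\right) - 145\right) + v\right) = - 381 \left(\left(\left(-54 - \frac{53}{3}\right) - 145\right) + 16\right) = - 381 \left(\left(- \frac{215}{3} - 145\right) + 16\right) = - 381 \left(- \frac{650}{3} + 16\right) = \left(-381\right) \left(- \frac{602}{3}\right) = 76454$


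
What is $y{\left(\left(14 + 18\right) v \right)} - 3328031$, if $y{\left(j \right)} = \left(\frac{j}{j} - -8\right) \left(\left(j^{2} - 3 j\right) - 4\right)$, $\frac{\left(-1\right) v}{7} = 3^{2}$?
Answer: $33304669$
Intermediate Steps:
$v = -63$ ($v = - 7 \cdot 3^{2} = \left(-7\right) 9 = -63$)
$y{\left(j \right)} = -36 - 27 j + 9 j^{2}$ ($y{\left(j \right)} = \left(1 + 8\right) \left(-4 + j^{2} - 3 j\right) = 9 \left(-4 + j^{2} - 3 j\right) = -36 - 27 j + 9 j^{2}$)
$y{\left(\left(14 + 18\right) v \right)} - 3328031 = \left(-36 - 27 \left(14 + 18\right) \left(-63\right) + 9 \left(\left(14 + 18\right) \left(-63\right)\right)^{2}\right) - 3328031 = \left(-36 - 27 \cdot 32 \left(-63\right) + 9 \left(32 \left(-63\right)\right)^{2}\right) - 3328031 = \left(-36 - -54432 + 9 \left(-2016\right)^{2}\right) - 3328031 = \left(-36 + 54432 + 9 \cdot 4064256\right) - 3328031 = \left(-36 + 54432 + 36578304\right) - 3328031 = 36632700 - 3328031 = 33304669$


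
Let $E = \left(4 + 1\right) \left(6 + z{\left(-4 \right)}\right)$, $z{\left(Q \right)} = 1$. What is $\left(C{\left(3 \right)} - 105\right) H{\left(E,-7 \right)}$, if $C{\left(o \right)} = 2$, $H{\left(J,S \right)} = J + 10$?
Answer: $-4635$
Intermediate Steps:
$E = 35$ ($E = \left(4 + 1\right) \left(6 + 1\right) = 5 \cdot 7 = 35$)
$H{\left(J,S \right)} = 10 + J$
$\left(C{\left(3 \right)} - 105\right) H{\left(E,-7 \right)} = \left(2 - 105\right) \left(10 + 35\right) = \left(-103\right) 45 = -4635$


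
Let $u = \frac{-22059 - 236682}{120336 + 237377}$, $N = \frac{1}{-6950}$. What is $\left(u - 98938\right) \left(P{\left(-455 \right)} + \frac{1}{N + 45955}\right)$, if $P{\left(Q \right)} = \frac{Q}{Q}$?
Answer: $- \frac{594941752821875235}{6013103736923} \approx -98941.0$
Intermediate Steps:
$P{\left(Q \right)} = 1$
$N = - \frac{1}{6950} \approx -0.00014388$
$u = - \frac{258741}{357713} \approx -0.72332$
$\left(u - 98938\right) \left(P{\left(-455 \right)} + \frac{1}{N + 45955}\right) = \left(- \frac{258741}{357713} - 98938\right) \left(1 + \frac{1}{- \frac{1}{6950} + 45955}\right) = - \frac{35391667535 \left(1 + \frac{1}{\frac{319387249}{6950}}\right)}{357713} = - \frac{35391667535 \left(1 + \frac{6950}{319387249}\right)}{357713} = \left(- \frac{35391667535}{357713}\right) \frac{319394199}{319387249} = - \frac{594941752821875235}{6013103736923}$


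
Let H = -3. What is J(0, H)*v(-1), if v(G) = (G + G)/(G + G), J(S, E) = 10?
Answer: 10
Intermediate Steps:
v(G) = 1 (v(G) = (2*G)/((2*G)) = (2*G)*(1/(2*G)) = 1)
J(0, H)*v(-1) = 10*1 = 10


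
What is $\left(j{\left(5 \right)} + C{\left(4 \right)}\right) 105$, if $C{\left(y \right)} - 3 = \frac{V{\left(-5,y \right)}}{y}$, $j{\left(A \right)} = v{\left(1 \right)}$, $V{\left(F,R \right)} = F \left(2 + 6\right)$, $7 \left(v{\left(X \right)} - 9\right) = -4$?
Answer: $150$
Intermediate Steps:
$v{\left(X \right)} = \frac{59}{7}$ ($v{\left(X \right)} = 9 + \frac{1}{7} \left(-4\right) = 9 - \frac{4}{7} = \frac{59}{7}$)
$V{\left(F,R \right)} = 8 F$ ($V{\left(F,R \right)} = F 8 = 8 F$)
$j{\left(A \right)} = \frac{59}{7}$
$C{\left(y \right)} = 3 - \frac{40}{y}$ ($C{\left(y \right)} = 3 + \frac{8 \left(-5\right)}{y} = 3 - \frac{40}{y}$)
$\left(j{\left(5 \right)} + C{\left(4 \right)}\right) 105 = \left(\frac{59}{7} + \left(3 - \frac{40}{4}\right)\right) 105 = \left(\frac{59}{7} + \left(3 - 10\right)\right) 105 = \left(\frac{59}{7} - 7\right) 105 = \frac{10}{7} \cdot 105 = 150$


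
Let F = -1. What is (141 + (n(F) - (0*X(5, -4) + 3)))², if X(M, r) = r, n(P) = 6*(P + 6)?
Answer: 28224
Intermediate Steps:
n(P) = 36 + 6*P (n(P) = 6*(6 + P) = 36 + 6*P)
(141 + (n(F) - (0*X(5, -4) + 3)))² = (141 + ((36 + 6*(-1)) - (0*(-4) + 3)))² = (141 + ((36 - 6) - (0 + 3)))² = (141 + (30 - 1*3))² = (141 + (30 - 3))² = (141 + 27)² = 168² = 28224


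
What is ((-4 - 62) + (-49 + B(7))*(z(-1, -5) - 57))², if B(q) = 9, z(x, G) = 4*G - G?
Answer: 7918596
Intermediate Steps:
z(x, G) = 3*G
((-4 - 62) + (-49 + B(7))*(z(-1, -5) - 57))² = ((-4 - 62) + (-49 + 9)*(3*(-5) - 57))² = (-66 - 40*(-15 - 57))² = (-66 - 40*(-72))² = (-66 + 2880)² = 2814² = 7918596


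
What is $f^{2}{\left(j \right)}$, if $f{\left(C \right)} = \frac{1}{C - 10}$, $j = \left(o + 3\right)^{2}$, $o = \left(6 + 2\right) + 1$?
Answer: $\frac{1}{17956} \approx 5.5692 \cdot 10^{-5}$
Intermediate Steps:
$o = 9$ ($o = 8 + 1 = 9$)
$j = 144$ ($j = \left(9 + 3\right)^{2} = 12^{2} = 144$)
$f{\left(C \right)} = \frac{1}{-10 + C}$
$f^{2}{\left(j \right)} = \left(\frac{1}{-10 + 144}\right)^{2} = \left(\frac{1}{134}\right)^{2} = \frac{1}{17956}$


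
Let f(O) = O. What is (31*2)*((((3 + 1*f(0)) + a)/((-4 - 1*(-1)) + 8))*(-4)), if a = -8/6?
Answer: -248/3 ≈ -82.667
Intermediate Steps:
a = -4/3 (a = -8*⅙ = -4/3 ≈ -1.3333)
(31*2)*((((3 + 1*f(0)) + a)/((-4 - 1*(-1)) + 8))*(-4)) = (31*2)*((((3 + 1*0) - 4/3)/((-4 - 1*(-1)) + 8))*(-4)) = 62*((((3 + 0) - 4/3)/((-4 + 1) + 8))*(-4)) = 62*(((3 - 4/3)/(-3 + 8))*(-4)) = 62*(((5/3)/5)*(-4)) = 62*(((5/3)*(⅕))*(-4)) = 62*((⅓)*(-4)) = 62*(-4/3) = -248/3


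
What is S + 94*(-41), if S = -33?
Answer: -3887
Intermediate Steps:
S + 94*(-41) = -33 + 94*(-41) = -33 - 3854 = -3887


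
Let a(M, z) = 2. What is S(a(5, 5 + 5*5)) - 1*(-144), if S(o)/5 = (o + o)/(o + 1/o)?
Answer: 152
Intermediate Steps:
S(o) = 10*o/(o + 1/o) (S(o) = 5*((o + o)/(o + 1/o)) = 5*((2*o)/(o + 1/o)) = 5*(2*o/(o + 1/o)) = 10*o/(o + 1/o))
S(a(5, 5 + 5*5)) - 1*(-144) = 10*2²/(1 + 2²) - 1*(-144) = 10*4/(1 + 4) + 144 = 10*4/5 + 144 = 10*4*(⅕) + 144 = 8 + 144 = 152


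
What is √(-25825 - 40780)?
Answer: I*√66605 ≈ 258.08*I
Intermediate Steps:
√(-25825 - 40780) = √(-66605) = I*√66605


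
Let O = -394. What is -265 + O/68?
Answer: -9207/34 ≈ -270.79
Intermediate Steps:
-265 + O/68 = -265 - 394/68 = -265 + (1/68)*(-394) = -265 - 197/34 = -9207/34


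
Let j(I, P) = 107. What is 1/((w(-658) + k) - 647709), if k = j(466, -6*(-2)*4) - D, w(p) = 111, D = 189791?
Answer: -1/837282 ≈ -1.1943e-6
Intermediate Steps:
k = -189684 (k = 107 - 1*189791 = 107 - 189791 = -189684)
1/((w(-658) + k) - 647709) = 1/((111 - 189684) - 647709) = 1/(-189573 - 647709) = 1/(-837282) = -1/837282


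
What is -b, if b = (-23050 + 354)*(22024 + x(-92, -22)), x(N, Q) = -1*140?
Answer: 496679264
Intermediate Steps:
x(N, Q) = -140
b = -496679264 (b = (-23050 + 354)*(22024 - 140) = -22696*21884 = -496679264)
-b = -1*(-496679264) = 496679264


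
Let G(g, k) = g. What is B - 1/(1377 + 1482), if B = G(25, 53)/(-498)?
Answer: -7997/158198 ≈ -0.050551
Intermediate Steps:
B = -25/498 (B = 25/(-498) = 25*(-1/498) = -25/498 ≈ -0.050201)
B - 1/(1377 + 1482) = -25/498 - 1/(1377 + 1482) = -25/498 - 1/2859 = -7997/158198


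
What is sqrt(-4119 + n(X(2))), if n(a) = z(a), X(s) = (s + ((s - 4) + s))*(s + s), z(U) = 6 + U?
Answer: I*sqrt(4105) ≈ 64.07*I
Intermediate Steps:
X(s) = 2*s*(-4 + 3*s) (X(s) = (s + ((-4 + s) + s))*(2*s) = (s + (-4 + 2*s))*(2*s) = (-4 + 3*s)*(2*s) = 2*s*(-4 + 3*s))
n(a) = 6 + a
sqrt(-4119 + n(X(2))) = sqrt(-4119 + (6 + 2*2*(-4 + 3*2))) = sqrt(-4119 + (6 + 2*2*(-4 + 6))) = sqrt(-4119 + (6 + 2*2*2)) = sqrt(-4119 + (6 + 8)) = sqrt(-4119 + 14) = sqrt(-4105) = I*sqrt(4105)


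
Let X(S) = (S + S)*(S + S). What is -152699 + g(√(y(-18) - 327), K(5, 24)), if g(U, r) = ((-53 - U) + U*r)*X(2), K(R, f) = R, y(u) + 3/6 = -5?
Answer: -153547 + 32*I*√1330 ≈ -1.5355e+5 + 1167.0*I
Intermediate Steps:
y(u) = -11/2 (y(u) = -½ - 5 = -11/2)
X(S) = 4*S² (X(S) = (2*S)*(2*S) = 4*S²)
g(U, r) = -848 - 16*U + 16*U*r (g(U, r) = ((-53 - U) + U*r)*(4*2²) = (-53 - U + U*r)*(4*4) = (-53 - U + U*r)*16 = -848 - 16*U + 16*U*r)
-152699 + g(√(y(-18) - 327), K(5, 24)) = -152699 + (-848 - 16*√(-11/2 - 327) + 16*√(-11/2 - 327)*5) = -152699 + (-848 - 8*I*√1330 + 16*√(-665/2)*5) = -152699 + (-848 - 8*I*√1330 + 16*(I*√1330/2)*5) = -152699 + (-848 - 8*I*√1330 + 40*I*√1330) = -152699 + (-848 + 32*I*√1330) = -153547 + 32*I*√1330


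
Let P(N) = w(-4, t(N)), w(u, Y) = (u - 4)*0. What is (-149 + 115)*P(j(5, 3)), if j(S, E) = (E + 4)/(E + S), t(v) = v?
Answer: 0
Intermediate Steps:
w(u, Y) = 0 (w(u, Y) = (-4 + u)*0 = 0)
j(S, E) = (4 + E)/(E + S)
P(N) = 0
(-149 + 115)*P(j(5, 3)) = (-149 + 115)*0 = -34*0 = 0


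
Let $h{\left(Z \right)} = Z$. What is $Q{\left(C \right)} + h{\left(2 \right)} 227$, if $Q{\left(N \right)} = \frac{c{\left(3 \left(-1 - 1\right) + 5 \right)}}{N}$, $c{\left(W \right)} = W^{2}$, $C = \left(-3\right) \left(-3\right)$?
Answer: $\frac{4087}{9} \approx 454.11$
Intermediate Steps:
$C = 9$
$Q{\left(N \right)} = \frac{1}{N}$ ($Q{\left(N \right)} = \frac{\left(3 \left(-1 - 1\right) + 5\right)^{2}}{N} = \frac{\left(3 \left(-2\right) + 5\right)^{2}}{N} = \frac{\left(-6 + 5\right)^{2}}{N} = \frac{\left(-1\right)^{2}}{N} = 1 \frac{1}{N} = \frac{1}{N}$)
$Q{\left(C \right)} + h{\left(2 \right)} 227 = \frac{1}{9} + 2 \cdot 227 = \frac{1}{9} + 454 = \frac{4087}{9}$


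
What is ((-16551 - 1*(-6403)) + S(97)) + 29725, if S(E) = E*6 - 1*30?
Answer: 20129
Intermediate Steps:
S(E) = -30 + 6*E (S(E) = 6*E - 30 = -30 + 6*E)
((-16551 - 1*(-6403)) + S(97)) + 29725 = ((-16551 - 1*(-6403)) + (-30 + 6*97)) + 29725 = ((-16551 + 6403) + (-30 + 582)) + 29725 = (-10148 + 552) + 29725 = -9596 + 29725 = 20129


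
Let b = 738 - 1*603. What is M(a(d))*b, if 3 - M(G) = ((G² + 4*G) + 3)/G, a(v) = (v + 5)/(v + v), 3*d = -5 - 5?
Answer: 6075/4 ≈ 1518.8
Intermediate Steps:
d = -10/3 (d = (-5 - 5)/3 = (⅓)*(-10) = -10/3 ≈ -3.3333)
a(v) = (5 + v)/(2*v) (a(v) = (5 + v)/((2*v)) = (5 + v)*(1/(2*v)) = (5 + v)/(2*v))
b = 135 (b = 738 - 603 = 135)
M(G) = 3 - (3 + G² + 4*G)/G (M(G) = 3 - ((G² + 4*G) + 3)/G = 3 - (3 + G² + 4*G)/G)
M(a(d))*b = (-1 - (5 - 10/3)/(2*(-10/3)) - 3*(-20/(3*(5 - 10/3))))*135 = (-1 - (-3)*5/(2*10*3) - 3/((½)*(-3/10)*(5/3)))*135 = (-1 - 1*(-¼) - 3/(-¼))*135 = (-1 + ¼ - 3*(-4))*135 = (-1 + ¼ + 12)*135 = (45/4)*135 = 6075/4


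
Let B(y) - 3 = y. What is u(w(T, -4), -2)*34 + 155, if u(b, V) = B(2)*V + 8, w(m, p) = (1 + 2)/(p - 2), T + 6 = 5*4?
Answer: 87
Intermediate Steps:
T = 14 (T = -6 + 5*4 = -6 + 20 = 14)
B(y) = 3 + y
w(m, p) = 3/(-2 + p)
u(b, V) = 8 + 5*V (u(b, V) = (3 + 2)*V + 8 = 5*V + 8 = 8 + 5*V)
u(w(T, -4), -2)*34 + 155 = (8 + 5*(-2))*34 + 155 = (8 - 10)*34 + 155 = -2*34 + 155 = -68 + 155 = 87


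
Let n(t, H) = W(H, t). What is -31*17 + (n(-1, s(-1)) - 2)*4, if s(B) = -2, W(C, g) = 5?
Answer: -515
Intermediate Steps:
n(t, H) = 5
-31*17 + (n(-1, s(-1)) - 2)*4 = -31*17 + (5 - 2)*4 = -527 + 3*4 = -527 + 12 = -515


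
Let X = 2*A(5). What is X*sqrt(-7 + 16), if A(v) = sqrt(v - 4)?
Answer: 6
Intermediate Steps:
A(v) = sqrt(-4 + v)
X = 2 (X = 2*sqrt(-4 + 5) = 2*sqrt(1) = 2*1 = 2)
X*sqrt(-7 + 16) = 2*sqrt(-7 + 16) = 2*sqrt(9) = 2*3 = 6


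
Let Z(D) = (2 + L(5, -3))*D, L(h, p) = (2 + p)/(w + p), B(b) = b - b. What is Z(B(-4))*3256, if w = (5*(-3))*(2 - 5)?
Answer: 0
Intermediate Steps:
w = 45 (w = -15*(-3) = 45)
B(b) = 0
L(h, p) = (2 + p)/(45 + p)
Z(D) = 83*D/42 (Z(D) = (2 + (2 - 3)/(45 - 3))*D = (2 - 1/42)*D = 83*D/42)
Z(B(-4))*3256 = ((83/42)*0)*3256 = 0*3256 = 0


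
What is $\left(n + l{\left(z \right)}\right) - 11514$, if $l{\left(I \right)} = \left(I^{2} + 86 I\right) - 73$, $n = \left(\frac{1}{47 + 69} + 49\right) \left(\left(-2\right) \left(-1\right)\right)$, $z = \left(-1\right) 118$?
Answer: $- \frac{447353}{58} \approx -7713.0$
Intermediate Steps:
$z = -118$
$n = \frac{5685}{58}$ ($n = \left(\frac{1}{116} + 49\right) 2 = \frac{5685}{116} \cdot 2 = \frac{5685}{58} \approx 98.017$)
$l{\left(I \right)} = -73 + I^{2} + 86 I$
$\left(n + l{\left(z \right)}\right) - 11514 = \left(\frac{5685}{58} + \left(-73 + \left(-118\right)^{2} + 86 \left(-118\right)\right)\right) - 11514 = \left(\frac{5685}{58} - -3703\right) - 11514 = \left(\frac{5685}{58} + 3703\right) - 11514 = \frac{220459}{58} - 11514 = - \frac{447353}{58}$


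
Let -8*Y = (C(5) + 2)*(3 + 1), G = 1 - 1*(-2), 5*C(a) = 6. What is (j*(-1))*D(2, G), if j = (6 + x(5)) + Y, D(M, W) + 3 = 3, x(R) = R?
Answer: 0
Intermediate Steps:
C(a) = 6/5 (C(a) = (1/5)*6 = 6/5)
G = 3 (G = 1 + 2 = 3)
D(M, W) = 0 (D(M, W) = -3 + 3 = 0)
Y = -8/5 (Y = -(6/5 + 2)*(3 + 1)/8 = -2*4/5 = -1/8*64/5 = -8/5 ≈ -1.6000)
j = 47/5 (j = (6 + 5) - 8/5 = 11 - 8/5 = 47/5 ≈ 9.4000)
(j*(-1))*D(2, G) = ((47/5)*(-1))*0 = -47/5*0 = 0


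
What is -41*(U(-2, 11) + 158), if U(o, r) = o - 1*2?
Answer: -6314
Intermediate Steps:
U(o, r) = -2 + o (U(o, r) = o - 2 = -2 + o)
-41*(U(-2, 11) + 158) = -41*((-2 - 2) + 158) = -41*(-4 + 158) = -41*154 = -6314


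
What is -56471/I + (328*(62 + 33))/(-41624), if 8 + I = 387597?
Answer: -1803477768/2016625567 ≈ -0.89430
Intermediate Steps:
I = 387589 (I = -8 + 387597 = 387589)
-56471/I + (328*(62 + 33))/(-41624) = -56471/387589 + (328*(62 + 33))/(-41624) = -56471*1/387589 + (328*95)*(-1/41624) = -56471/387589 + 31160*(-1/41624) = -56471/387589 - 3895/5203 = -1803477768/2016625567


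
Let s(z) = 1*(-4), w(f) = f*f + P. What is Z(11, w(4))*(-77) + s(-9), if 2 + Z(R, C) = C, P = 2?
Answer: -1236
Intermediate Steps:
w(f) = 2 + f² (w(f) = f*f + 2 = f² + 2 = 2 + f²)
s(z) = -4
Z(R, C) = -2 + C
Z(11, w(4))*(-77) + s(-9) = (-2 + (2 + 4²))*(-77) - 4 = (-2 + (2 + 16))*(-77) - 4 = (-2 + 18)*(-77) - 4 = 16*(-77) - 4 = -1232 - 4 = -1236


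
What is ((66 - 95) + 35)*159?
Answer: 954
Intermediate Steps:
((66 - 95) + 35)*159 = (-29 + 35)*159 = 6*159 = 954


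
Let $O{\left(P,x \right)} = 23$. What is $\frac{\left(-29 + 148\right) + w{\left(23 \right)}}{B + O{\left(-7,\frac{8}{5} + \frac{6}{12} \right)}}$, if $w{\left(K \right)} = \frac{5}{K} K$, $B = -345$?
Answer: $- \frac{62}{161} \approx -0.38509$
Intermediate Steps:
$w{\left(K \right)} = 5$
$\frac{\left(-29 + 148\right) + w{\left(23 \right)}}{B + O{\left(-7,\frac{8}{5} + \frac{6}{12} \right)}} = \frac{\left(-29 + 148\right) + 5}{-345 + 23} = \frac{119 + 5}{-322} = 124 \left(- \frac{1}{322}\right) = - \frac{62}{161}$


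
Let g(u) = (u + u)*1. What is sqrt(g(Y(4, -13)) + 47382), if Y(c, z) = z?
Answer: 2*sqrt(11839) ≈ 217.61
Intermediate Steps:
g(u) = 2*u (g(u) = (2*u)*1 = 2*u)
sqrt(g(Y(4, -13)) + 47382) = sqrt(2*(-13) + 47382) = sqrt(-26 + 47382) = sqrt(47356) = 2*sqrt(11839)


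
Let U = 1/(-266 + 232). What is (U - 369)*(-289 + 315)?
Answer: -163111/17 ≈ -9594.8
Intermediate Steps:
U = -1/34 (U = 1/(-34) = -1/34 ≈ -0.029412)
(U - 369)*(-289 + 315) = (-1/34 - 369)*(-289 + 315) = -12547/34*26 = -163111/17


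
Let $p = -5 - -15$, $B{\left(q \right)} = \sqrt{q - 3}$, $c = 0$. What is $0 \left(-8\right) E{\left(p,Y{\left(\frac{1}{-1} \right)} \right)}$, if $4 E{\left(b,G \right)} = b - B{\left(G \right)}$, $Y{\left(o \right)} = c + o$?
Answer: $0$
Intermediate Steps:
$B{\left(q \right)} = \sqrt{-3 + q}$
$Y{\left(o \right)} = o$ ($Y{\left(o \right)} = 0 + o = o$)
$p = 10$ ($p = -5 + 15 = 10$)
$E{\left(b,G \right)} = - \frac{\sqrt{-3 + G}}{4} + \frac{b}{4}$ ($E{\left(b,G \right)} = \frac{b - \sqrt{-3 + G}}{4} = - \frac{\sqrt{-3 + G}}{4} + \frac{b}{4}$)
$0 \left(-8\right) E{\left(p,Y{\left(\frac{1}{-1} \right)} \right)} = 0 \left(-8\right) \left(- \frac{\sqrt{-3 + \frac{1}{-1}}}{4} + \frac{1}{4} \cdot 10\right) = 0 \left(- \frac{\sqrt{-3 - 1}}{4} + \frac{5}{2}\right) = 0 \left(- \frac{\sqrt{-4}}{4} + \frac{5}{2}\right) = 0 \left(- \frac{2 i}{4} + \frac{5}{2}\right) = 0 \left(- \frac{i}{2} + \frac{5}{2}\right) = 0 \left(\frac{5}{2} - \frac{i}{2}\right) = 0$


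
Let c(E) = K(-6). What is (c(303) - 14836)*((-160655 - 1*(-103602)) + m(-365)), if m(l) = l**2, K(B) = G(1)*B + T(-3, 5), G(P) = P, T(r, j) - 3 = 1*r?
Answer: -1130544824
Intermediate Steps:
T(r, j) = 3 + r (T(r, j) = 3 + 1*r = 3 + r)
K(B) = B (K(B) = 1*B + (3 - 3) = B + 0 = B)
c(E) = -6
(c(303) - 14836)*((-160655 - 1*(-103602)) + m(-365)) = (-6 - 14836)*((-160655 - 1*(-103602)) + (-365)**2) = -14842*((-160655 + 103602) + 133225) = -14842*(-57053 + 133225) = -14842*76172 = -1130544824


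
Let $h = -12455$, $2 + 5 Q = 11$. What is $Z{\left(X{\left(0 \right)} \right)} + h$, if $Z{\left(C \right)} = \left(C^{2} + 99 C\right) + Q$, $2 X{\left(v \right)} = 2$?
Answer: $- \frac{61766}{5} \approx -12353.0$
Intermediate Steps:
$Q = \frac{9}{5}$ ($Q = - \frac{2}{5} + \frac{1}{5} \cdot 11 = - \frac{2}{5} + \frac{11}{5} = \frac{9}{5} \approx 1.8$)
$X{\left(v \right)} = 1$ ($X{\left(v \right)} = \frac{1}{2} \cdot 2 = 1$)
$Z{\left(C \right)} = \frac{9}{5} + C^{2} + 99 C$ ($Z{\left(C \right)} = \left(C^{2} + 99 C\right) + \frac{9}{5} = \frac{9}{5} + C^{2} + 99 C$)
$Z{\left(X{\left(0 \right)} \right)} + h = \left(\frac{9}{5} + 1^{2} + 99 \cdot 1\right) - 12455 = \left(\frac{9}{5} + 1 + 99\right) - 12455 = \frac{509}{5} - 12455 = - \frac{61766}{5}$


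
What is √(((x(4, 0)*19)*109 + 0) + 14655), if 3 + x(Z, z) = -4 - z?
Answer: √158 ≈ 12.570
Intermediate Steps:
x(Z, z) = -7 - z (x(Z, z) = -3 + (-4 - z) = -7 - z)
√(((x(4, 0)*19)*109 + 0) + 14655) = √((((-7 - 1*0)*19)*109 + 0) + 14655) = √((((-7 + 0)*19)*109 + 0) + 14655) = √((-7*19*109 + 0) + 14655) = √((-133*109 + 0) + 14655) = √((-14497 + 0) + 14655) = √(-14497 + 14655) = √158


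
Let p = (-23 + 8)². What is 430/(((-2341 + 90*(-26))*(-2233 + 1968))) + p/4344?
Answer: 18731503/359238664 ≈ 0.052142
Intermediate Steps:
p = 225 (p = (-15)² = 225)
430/(((-2341 + 90*(-26))*(-2233 + 1968))) + p/4344 = 430/(((-2341 + 90*(-26))*(-2233 + 1968))) + 225/4344 = 430/(((-2341 - 2340)*(-265))) + 225*(1/4344) = 430/((-4681*(-265))) + 75/1448 = 430/1240465 + 75/1448 = 430*(1/1240465) + 75/1448 = 86/248093 + 75/1448 = 18731503/359238664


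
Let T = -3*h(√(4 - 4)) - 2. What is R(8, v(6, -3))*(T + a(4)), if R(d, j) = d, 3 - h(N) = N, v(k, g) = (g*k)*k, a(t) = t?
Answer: -56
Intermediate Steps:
v(k, g) = g*k²
h(N) = 3 - N
T = -11 (T = -3*(3 - √(4 - 4)) - 2 = -3*(3 - √0) - 2 = -3*(3 - 1*0) - 2 = -3*(3 + 0) - 2 = -3*3 - 2 = -9 - 2 = -11)
R(8, v(6, -3))*(T + a(4)) = 8*(-11 + 4) = 8*(-7) = -56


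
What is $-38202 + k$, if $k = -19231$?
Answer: $-57433$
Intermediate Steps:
$-38202 + k = -38202 - 19231 = -57433$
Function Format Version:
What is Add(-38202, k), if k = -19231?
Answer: -57433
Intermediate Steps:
Add(-38202, k) = Add(-38202, -19231) = -57433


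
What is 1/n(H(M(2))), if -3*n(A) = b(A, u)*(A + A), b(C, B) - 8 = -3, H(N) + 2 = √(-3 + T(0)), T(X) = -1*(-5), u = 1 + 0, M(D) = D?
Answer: 3/10 + 3*√2/20 ≈ 0.51213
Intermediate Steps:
u = 1
T(X) = 5
H(N) = -2 + √2 (H(N) = -2 + √(-3 + 5) = -2 + √2)
b(C, B) = 5 (b(C, B) = 8 - 3 = 5)
n(A) = -10*A/3 (n(A) = -5*(A + A)/3 = -5*2*A/3 = -10*A/3)
1/n(H(M(2))) = 1/(-10*(-2 + √2)/3) = 1/(20/3 - 10*√2/3)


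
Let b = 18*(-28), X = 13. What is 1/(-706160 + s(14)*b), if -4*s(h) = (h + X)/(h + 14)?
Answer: -2/1412077 ≈ -1.4164e-6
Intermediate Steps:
s(h) = -(13 + h)/(4*(14 + h)) (s(h) = -(h + 13)/(4*(h + 14)) = -(13 + h)/(4*(14 + h)))
b = -504
1/(-706160 + s(14)*b) = 1/(-706160 + ((-13 - 1*14)/(4*(14 + 14)))*(-504)) = 1/(-706160 + ((1/4)*(-13 - 14)/28)*(-504)) = 1/(-706160 + ((1/4)*(1/28)*(-27))*(-504)) = 1/(-706160 - 27/112*(-504)) = 1/(-706160 + 243/2) = 1/(-1412077/2) = -2/1412077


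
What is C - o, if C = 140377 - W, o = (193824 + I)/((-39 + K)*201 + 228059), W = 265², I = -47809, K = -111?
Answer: 13883566153/197909 ≈ 70151.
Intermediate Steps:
W = 70225
o = 146015/197909 (o = (193824 - 47809)/((-39 - 111)*201 + 228059) = 146015/(-150*201 + 228059) = 146015/(-30150 + 228059) = 146015/197909 ≈ 0.73779)
C = 70152 (C = 140377 - 1*70225 = 140377 - 70225 = 70152)
C - o = 70152 - 1*146015/197909 = 70152 - 146015/197909 = 13883566153/197909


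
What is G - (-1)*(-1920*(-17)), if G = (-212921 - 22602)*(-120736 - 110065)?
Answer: 54358976563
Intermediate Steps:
G = 54358943923 (G = -235523*(-230801) = 54358943923)
G - (-1)*(-1920*(-17)) = 54358943923 - (-1)*(-1920*(-17)) = 54358943923 - (-1)*32640 = 54358943923 - 1*(-32640) = 54358943923 + 32640 = 54358976563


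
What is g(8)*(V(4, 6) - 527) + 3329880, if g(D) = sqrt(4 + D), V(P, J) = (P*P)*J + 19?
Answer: 3329880 - 824*sqrt(3) ≈ 3.3285e+6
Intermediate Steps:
V(P, J) = 19 + J*P**2 (V(P, J) = P**2*J + 19 = J*P**2 + 19 = 19 + J*P**2)
g(8)*(V(4, 6) - 527) + 3329880 = sqrt(4 + 8)*((19 + 6*4**2) - 527) + 3329880 = sqrt(12)*((19 + 6*16) - 527) + 3329880 = (2*sqrt(3))*((19 + 96) - 527) + 3329880 = (2*sqrt(3))*(115 - 527) + 3329880 = (2*sqrt(3))*(-412) + 3329880 = -824*sqrt(3) + 3329880 = 3329880 - 824*sqrt(3)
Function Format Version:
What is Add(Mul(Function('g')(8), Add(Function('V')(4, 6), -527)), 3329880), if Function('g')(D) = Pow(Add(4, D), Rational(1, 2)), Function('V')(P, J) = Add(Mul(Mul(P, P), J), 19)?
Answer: Add(3329880, Mul(-824, Pow(3, Rational(1, 2)))) ≈ 3.3285e+6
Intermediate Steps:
Function('V')(P, J) = Add(19, Mul(J, Pow(P, 2))) (Function('V')(P, J) = Add(Mul(Pow(P, 2), J), 19) = Add(Mul(J, Pow(P, 2)), 19) = Add(19, Mul(J, Pow(P, 2))))
Add(Mul(Function('g')(8), Add(Function('V')(4, 6), -527)), 3329880) = Add(Mul(Pow(Add(4, 8), Rational(1, 2)), Add(Add(19, Mul(6, Pow(4, 2))), -527)), 3329880) = Add(Mul(Pow(12, Rational(1, 2)), Add(Add(19, Mul(6, 16)), -527)), 3329880) = Add(Mul(Mul(2, Pow(3, Rational(1, 2))), Add(Add(19, 96), -527)), 3329880) = Add(Mul(Mul(2, Pow(3, Rational(1, 2))), Add(115, -527)), 3329880) = Add(Mul(Mul(2, Pow(3, Rational(1, 2))), -412), 3329880) = Add(Mul(-824, Pow(3, Rational(1, 2))), 3329880) = Add(3329880, Mul(-824, Pow(3, Rational(1, 2))))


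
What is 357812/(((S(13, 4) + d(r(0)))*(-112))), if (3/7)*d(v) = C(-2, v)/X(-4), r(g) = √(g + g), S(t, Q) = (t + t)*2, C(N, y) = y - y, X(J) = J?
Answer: -983/16 ≈ -61.438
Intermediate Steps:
C(N, y) = 0
S(t, Q) = 4*t (S(t, Q) = (2*t)*2 = 4*t)
r(g) = √2*√g (r(g) = √(2*g) = √2*√g)
d(v) = 0 (d(v) = 7*(0/(-4))/3 = 7*(0*(-¼))/3 = (7/3)*0 = 0)
357812/(((S(13, 4) + d(r(0)))*(-112))) = 357812/(((4*13 + 0)*(-112))) = 357812/(((52 + 0)*(-112))) = 357812/((52*(-112))) = 357812/(-5824) = 357812*(-1/5824) = -983/16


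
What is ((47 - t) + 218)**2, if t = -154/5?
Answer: 2187441/25 ≈ 87498.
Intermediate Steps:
t = -154/5 (t = -154*1/5 = -154/5 ≈ -30.800)
((47 - t) + 218)**2 = ((47 - 1*(-154/5)) + 218)**2 = ((47 + 154/5) + 218)**2 = (389/5 + 218)**2 = (1479/5)**2 = 2187441/25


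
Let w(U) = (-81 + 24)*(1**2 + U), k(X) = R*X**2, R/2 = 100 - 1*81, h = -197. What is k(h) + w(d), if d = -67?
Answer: 1478504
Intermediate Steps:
R = 38 (R = 2*(100 - 1*81) = 2*(100 - 81) = 2*19 = 38)
k(X) = 38*X**2
w(U) = -57 - 57*U (w(U) = -57*(1 + U) = -57 - 57*U)
k(h) + w(d) = 38*(-197)**2 + (-57 - 57*(-67)) = 38*38809 + (-57 + 3819) = 1474742 + 3762 = 1478504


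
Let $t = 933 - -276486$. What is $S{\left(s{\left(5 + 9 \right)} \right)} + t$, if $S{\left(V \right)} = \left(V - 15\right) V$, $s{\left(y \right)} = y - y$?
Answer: $277419$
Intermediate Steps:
$t = 277419$ ($t = 933 + 276486 = 277419$)
$s{\left(y \right)} = 0$
$S{\left(V \right)} = V \left(-15 + V\right)$ ($S{\left(V \right)} = \left(-15 + V\right) V = V \left(-15 + V\right)$)
$S{\left(s{\left(5 + 9 \right)} \right)} + t = 0 \left(-15 + 0\right) + 277419 = 0 \left(-15\right) + 277419 = 0 + 277419 = 277419$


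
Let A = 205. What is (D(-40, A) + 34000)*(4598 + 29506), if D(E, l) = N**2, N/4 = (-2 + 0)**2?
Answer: 1168266624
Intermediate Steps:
N = 16 (N = 4*(-2 + 0)**2 = 4*(-2)**2 = 4*4 = 16)
D(E, l) = 256 (D(E, l) = 16**2 = 256)
(D(-40, A) + 34000)*(4598 + 29506) = (256 + 34000)*(4598 + 29506) = 34256*34104 = 1168266624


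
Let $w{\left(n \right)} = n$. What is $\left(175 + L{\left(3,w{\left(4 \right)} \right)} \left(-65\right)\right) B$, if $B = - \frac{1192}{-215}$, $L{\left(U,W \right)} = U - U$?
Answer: $\frac{41720}{43} \approx 970.23$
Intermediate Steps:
$L{\left(U,W \right)} = 0$
$B = \frac{1192}{215}$ ($B = \left(-1192\right) \left(- \frac{1}{215}\right) = \frac{1192}{215} \approx 5.5442$)
$\left(175 + L{\left(3,w{\left(4 \right)} \right)} \left(-65\right)\right) B = \left(175 + 0 \left(-65\right)\right) \frac{1192}{215} = \left(175 + 0\right) \frac{1192}{215} = 175 \cdot \frac{1192}{215} = \frac{41720}{43}$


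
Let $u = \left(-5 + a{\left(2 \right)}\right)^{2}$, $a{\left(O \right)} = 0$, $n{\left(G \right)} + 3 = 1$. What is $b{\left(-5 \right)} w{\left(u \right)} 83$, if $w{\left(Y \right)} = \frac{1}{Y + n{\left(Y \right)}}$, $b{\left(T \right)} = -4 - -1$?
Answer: $- \frac{249}{23} \approx -10.826$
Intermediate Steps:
$n{\left(G \right)} = -2$ ($n{\left(G \right)} = -3 + 1 = -2$)
$b{\left(T \right)} = -3$ ($b{\left(T \right)} = -4 + 1 = -3$)
$u = 25$ ($u = \left(-5 + 0\right)^{2} = \left(-5\right)^{2} = 25$)
$w{\left(Y \right)} = \frac{1}{-2 + Y}$ ($w{\left(Y \right)} = \frac{1}{Y - 2} = \frac{1}{-2 + Y}$)
$b{\left(-5 \right)} w{\left(u \right)} 83 = - \frac{3}{-2 + 25} \cdot 83 = - \frac{3}{23} \cdot 83 = \left(-3\right) \frac{1}{23} \cdot 83 = \left(- \frac{3}{23}\right) 83 = - \frac{249}{23}$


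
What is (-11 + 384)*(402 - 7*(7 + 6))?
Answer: 116003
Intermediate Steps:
(-11 + 384)*(402 - 7*(7 + 6)) = 373*(402 - 7*13) = 373*(402 - 91) = 373*311 = 116003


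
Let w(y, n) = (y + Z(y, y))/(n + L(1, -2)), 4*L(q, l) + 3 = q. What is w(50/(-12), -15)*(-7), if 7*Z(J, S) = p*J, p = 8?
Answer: -125/31 ≈ -4.0323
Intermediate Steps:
Z(J, S) = 8*J/7 (Z(J, S) = (8*J)/7 = 8*J/7)
L(q, l) = -¾ + q/4
w(y, n) = 15*y/(7*(-½ + n)) (w(y, n) = (y + 8*y/7)/(n + (-¾ + (¼)*1)) = (15*y/7)/(n + (-¾ + ¼)) = (15*y/7)/(n - ½) = (15*y/7)/(-½ + n) = 15*y/(7*(-½ + n)))
w(50/(-12), -15)*(-7) = (30*(50/(-12))/(7*(-1 + 2*(-15))))*(-7) = (30*(50*(-1/12))/(7*(-1 - 30)))*(-7) = ((30/7)*(-25/6)/(-31))*(-7) = ((30/7)*(-25/6)*(-1/31))*(-7) = (125/217)*(-7) = -125/31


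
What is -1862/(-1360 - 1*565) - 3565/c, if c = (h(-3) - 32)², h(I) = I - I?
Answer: -707991/281600 ≈ -2.5142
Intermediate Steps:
h(I) = 0
c = 1024 (c = (0 - 32)² = (-32)² = 1024)
-1862/(-1360 - 1*565) - 3565/c = -1862/(-1360 - 1*565) - 3565/1024 = -1862/(-1360 - 565) - 3565*1/1024 = -1862/(-1925) - 3565/1024 = -1862*(-1/1925) - 3565/1024 = 266/275 - 3565/1024 = -707991/281600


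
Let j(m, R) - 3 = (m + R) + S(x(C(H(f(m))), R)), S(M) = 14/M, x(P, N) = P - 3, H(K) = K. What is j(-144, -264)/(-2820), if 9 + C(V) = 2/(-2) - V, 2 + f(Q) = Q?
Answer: 7693/53580 ≈ 0.14358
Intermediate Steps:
f(Q) = -2 + Q
C(V) = -10 - V (C(V) = -9 + (2/(-2) - V) = -9 + (2*(-½) - V) = -9 + (-1 - V) = -10 - V)
x(P, N) = -3 + P
j(m, R) = 3 + R + m + 14/(-11 - m) (j(m, R) = 3 + ((m + R) + 14/(-3 + (-10 - (-2 + m)))) = 3 + ((R + m) + 14/(-3 + (-10 + (2 - m)))) = 3 + ((R + m) + 14/(-3 + (-8 - m))) = 3 + ((R + m) + 14/(-11 - m)) = 3 + (R + m + 14/(-11 - m)) = 3 + R + m + 14/(-11 - m))
j(-144, -264)/(-2820) = ((-14 + (11 - 144)*(3 - 264 - 144))/(11 - 144))/(-2820) = ((-14 - 133*(-405))/(-133))*(-1/2820) = -(-14 + 53865)/133*(-1/2820) = -1/133*53851*(-1/2820) = -7693/19*(-1/2820) = 7693/53580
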